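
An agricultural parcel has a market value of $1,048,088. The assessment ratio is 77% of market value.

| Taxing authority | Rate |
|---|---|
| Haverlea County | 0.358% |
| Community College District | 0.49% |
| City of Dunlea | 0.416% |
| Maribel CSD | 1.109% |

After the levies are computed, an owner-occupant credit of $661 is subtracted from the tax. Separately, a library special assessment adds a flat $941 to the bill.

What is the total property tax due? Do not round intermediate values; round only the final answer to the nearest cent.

Assessed value = $1,048,088 × 0.77 = $807,027.76
Haverlea County: $807,027.76 × 0.00358 = $2,889.1593808
Community College District: $807,027.76 × 0.0049 = $3,954.436024
City of Dunlea: $807,027.76 × 0.00416 = $3,357.2354816
Maribel CSD: $807,027.76 × 0.01109 = $8,949.9378584
Levies subtotal = $19,150.7687448
After credit = $19,150.7687448 − $661 = $18,489.7687448
Total = $18,489.7687448 + $941 = $19,430.7687448

$19,430.77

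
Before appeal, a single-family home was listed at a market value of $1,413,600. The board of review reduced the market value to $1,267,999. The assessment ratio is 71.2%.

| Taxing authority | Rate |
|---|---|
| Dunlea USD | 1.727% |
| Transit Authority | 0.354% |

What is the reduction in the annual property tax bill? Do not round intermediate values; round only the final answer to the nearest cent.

Old assessed value = $1,413,600 × 0.712 = $1,006,483.2
New assessed value = $1,267,999 × 0.712 = $902,815.288
Combined rate = 0.01727 + 0.00354 = 0.02081
Old tax = $1,006,483.2 × 0.02081 = $20,944.915392
New tax = $902,815.288 × 0.02081 = $18,787.58614328
Reduction = $20,944.915392 − $18,787.58614328 = $2,157.32924872

$2,157.33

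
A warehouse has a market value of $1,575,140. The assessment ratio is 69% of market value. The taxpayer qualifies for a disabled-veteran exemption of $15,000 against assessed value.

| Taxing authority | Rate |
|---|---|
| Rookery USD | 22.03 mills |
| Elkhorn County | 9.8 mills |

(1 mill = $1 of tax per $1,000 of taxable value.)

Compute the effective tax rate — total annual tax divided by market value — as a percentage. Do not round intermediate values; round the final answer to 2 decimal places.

2.17%

Assessed value = $1,575,140 × 0.69 = $1,086,846.6
Taxable value = $1,086,846.6 − $15,000 = $1,071,846.6
Rookery USD: $1,071,846.6 × 0.02203 = $23,612.780598
Elkhorn County: $1,071,846.6 × 0.0098 = $10,504.09668
Total tax = $34,116.877278
Effective rate = $34,116.877278 ÷ $1,575,140 = 2.17% of market value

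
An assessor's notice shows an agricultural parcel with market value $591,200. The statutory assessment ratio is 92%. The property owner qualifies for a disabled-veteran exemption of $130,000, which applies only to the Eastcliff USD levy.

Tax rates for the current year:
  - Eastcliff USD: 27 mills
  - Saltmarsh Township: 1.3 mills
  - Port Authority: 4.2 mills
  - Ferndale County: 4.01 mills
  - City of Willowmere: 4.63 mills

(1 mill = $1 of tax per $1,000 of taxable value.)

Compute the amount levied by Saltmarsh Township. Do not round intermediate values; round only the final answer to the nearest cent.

Assessed value = $591,200 × 0.92 = $543,904
Saltmarsh Township taxable value = $543,904 (exemption does not apply)
Saltmarsh Township levy = $543,904 × 0.0013 = $707.0752

$707.08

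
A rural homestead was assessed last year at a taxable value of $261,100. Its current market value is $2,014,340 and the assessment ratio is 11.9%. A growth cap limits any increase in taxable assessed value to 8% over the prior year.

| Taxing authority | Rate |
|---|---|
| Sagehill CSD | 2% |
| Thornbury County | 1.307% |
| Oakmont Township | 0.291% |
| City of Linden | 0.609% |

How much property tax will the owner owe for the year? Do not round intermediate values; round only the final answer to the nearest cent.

$10,084.45

Uncapped assessed value = $2,014,340 × 0.119 = $239,706.46
Cap limit = $261,100 × 1.08 = $281,988
Taxable assessed value = min($239,706.46, $281,988) = $239,706.46 (cap does not bind)
Sagehill CSD: $239,706.46 × 0.02 = $4,794.1292
Thornbury County: $239,706.46 × 0.01307 = $3,132.9634322
Oakmont Township: $239,706.46 × 0.00291 = $697.5457986
City of Linden: $239,706.46 × 0.00609 = $1,459.8123414
Total = $10,084.4507722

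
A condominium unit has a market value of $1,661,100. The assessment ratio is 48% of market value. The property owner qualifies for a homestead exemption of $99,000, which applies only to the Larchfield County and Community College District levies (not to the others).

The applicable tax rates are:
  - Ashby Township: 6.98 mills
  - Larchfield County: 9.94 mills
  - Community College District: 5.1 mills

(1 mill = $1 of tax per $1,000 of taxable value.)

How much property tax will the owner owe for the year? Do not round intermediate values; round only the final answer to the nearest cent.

$16,068.20

Assessed value = $1,661,100 × 0.48 = $797,328
Ashby Township: $797,328 × 0.00698 = $5,565.34944
Larchfield County: ($797,328 − $99,000) × 0.00994 = $698,328 × 0.00994 = $6,941.38032
Community College District: ($797,328 − $99,000) × 0.0051 = $698,328 × 0.0051 = $3,561.4728
Total = $16,068.20256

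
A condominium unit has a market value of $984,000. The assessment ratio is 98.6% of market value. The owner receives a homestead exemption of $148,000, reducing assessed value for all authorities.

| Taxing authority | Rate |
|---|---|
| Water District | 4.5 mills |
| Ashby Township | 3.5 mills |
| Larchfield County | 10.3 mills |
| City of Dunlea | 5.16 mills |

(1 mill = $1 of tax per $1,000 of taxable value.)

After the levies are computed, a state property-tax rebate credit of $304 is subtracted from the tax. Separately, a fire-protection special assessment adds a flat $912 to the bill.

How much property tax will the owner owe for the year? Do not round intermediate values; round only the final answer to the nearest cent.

Assessed value = $984,000 × 0.986 = $970,224
Taxable value = $970,224 − $148,000 = $822,224
Water District: $822,224 × 0.0045 = $3,700.008
Ashby Township: $822,224 × 0.0035 = $2,877.784
Larchfield County: $822,224 × 0.0103 = $8,468.9072
City of Dunlea: $822,224 × 0.00516 = $4,242.67584
Levies subtotal = $19,289.37504
After credit = $19,289.37504 − $304 = $18,985.37504
Total = $18,985.37504 + $912 = $19,897.37504

$19,897.38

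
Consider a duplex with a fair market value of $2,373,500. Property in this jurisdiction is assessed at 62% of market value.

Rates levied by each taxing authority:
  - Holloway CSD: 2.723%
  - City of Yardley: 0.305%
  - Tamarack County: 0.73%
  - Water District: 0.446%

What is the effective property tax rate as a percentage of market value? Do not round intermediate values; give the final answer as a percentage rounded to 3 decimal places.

2.606%

Assessed value = $2,373,500 × 0.62 = $1,471,570
Holloway CSD: $1,471,570 × 0.02723 = $40,070.8511
City of Yardley: $1,471,570 × 0.00305 = $4,488.2885
Tamarack County: $1,471,570 × 0.0073 = $10,742.461
Water District: $1,471,570 × 0.00446 = $6,563.2022
Total tax = $61,864.8028
Effective rate = $61,864.8028 ÷ $2,373,500 = 2.606% of market value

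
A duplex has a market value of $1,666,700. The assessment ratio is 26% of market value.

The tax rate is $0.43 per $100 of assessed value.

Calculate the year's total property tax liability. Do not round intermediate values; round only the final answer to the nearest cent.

Assessed value = $1,666,700 × 0.26 = $433,342
Tax = $433,342 × 0.0043 = $1,863.3706

$1,863.37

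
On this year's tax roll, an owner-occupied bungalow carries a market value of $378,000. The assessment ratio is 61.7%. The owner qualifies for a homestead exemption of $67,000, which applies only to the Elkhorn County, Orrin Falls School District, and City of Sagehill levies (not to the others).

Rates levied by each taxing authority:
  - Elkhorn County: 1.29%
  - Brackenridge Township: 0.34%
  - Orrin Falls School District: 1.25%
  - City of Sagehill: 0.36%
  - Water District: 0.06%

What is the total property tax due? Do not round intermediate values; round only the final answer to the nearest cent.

$5,753.46

Assessed value = $378,000 × 0.617 = $233,226
Elkhorn County: ($233,226 − $67,000) × 0.0129 = $166,226 × 0.0129 = $2,144.3154
Brackenridge Township: $233,226 × 0.0034 = $792.9684
Orrin Falls School District: ($233,226 − $67,000) × 0.0125 = $166,226 × 0.0125 = $2,077.825
City of Sagehill: ($233,226 − $67,000) × 0.0036 = $166,226 × 0.0036 = $598.4136
Water District: $233,226 × 0.0006 = $139.9356
Total = $5,753.458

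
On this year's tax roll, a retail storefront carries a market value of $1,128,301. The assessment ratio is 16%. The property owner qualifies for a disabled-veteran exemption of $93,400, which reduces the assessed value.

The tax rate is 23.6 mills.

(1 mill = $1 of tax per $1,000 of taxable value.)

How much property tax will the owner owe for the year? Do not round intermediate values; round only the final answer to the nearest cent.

Assessed value = $1,128,301 × 0.16 = $180,528.16
Taxable value = $180,528.16 − $93,400 = $87,128.16
Tax = $87,128.16 × 0.0236 = $2,056.224576

$2,056.22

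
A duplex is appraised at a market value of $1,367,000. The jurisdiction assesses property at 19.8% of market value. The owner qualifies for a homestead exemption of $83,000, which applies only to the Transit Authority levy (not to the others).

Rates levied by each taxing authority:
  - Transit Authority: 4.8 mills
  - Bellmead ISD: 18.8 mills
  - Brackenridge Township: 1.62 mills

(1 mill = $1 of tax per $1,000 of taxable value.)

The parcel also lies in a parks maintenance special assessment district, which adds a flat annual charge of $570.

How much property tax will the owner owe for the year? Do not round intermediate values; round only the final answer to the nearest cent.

$6,997.80

Assessed value = $1,367,000 × 0.198 = $270,666
Transit Authority: ($270,666 − $83,000) × 0.0048 = $187,666 × 0.0048 = $900.7968
Bellmead ISD: $270,666 × 0.0188 = $5,088.5208
Brackenridge Township: $270,666 × 0.00162 = $438.47892
Levies subtotal = $6,427.79652
Total = $6,427.79652 + $570 = $6,997.79652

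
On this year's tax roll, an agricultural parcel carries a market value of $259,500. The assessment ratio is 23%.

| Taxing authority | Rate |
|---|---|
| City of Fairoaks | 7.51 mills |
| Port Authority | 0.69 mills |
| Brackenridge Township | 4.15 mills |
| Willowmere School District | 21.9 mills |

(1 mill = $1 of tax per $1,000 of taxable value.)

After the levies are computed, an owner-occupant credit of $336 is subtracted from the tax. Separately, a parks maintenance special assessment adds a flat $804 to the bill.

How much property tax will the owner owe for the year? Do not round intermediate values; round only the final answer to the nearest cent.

$2,512.21

Assessed value = $259,500 × 0.23 = $59,685
City of Fairoaks: $59,685 × 0.00751 = $448.23435
Port Authority: $59,685 × 0.00069 = $41.18265
Brackenridge Township: $59,685 × 0.00415 = $247.69275
Willowmere School District: $59,685 × 0.0219 = $1,307.1015
Levies subtotal = $2,044.21125
After credit = $2,044.21125 − $336 = $1,708.21125
Total = $1,708.21125 + $804 = $2,512.21125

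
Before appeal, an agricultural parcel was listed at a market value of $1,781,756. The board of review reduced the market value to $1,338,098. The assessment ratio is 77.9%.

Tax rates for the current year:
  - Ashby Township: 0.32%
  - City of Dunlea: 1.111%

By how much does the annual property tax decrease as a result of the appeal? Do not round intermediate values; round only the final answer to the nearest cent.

$4,945.67

Old assessed value = $1,781,756 × 0.779 = $1,387,987.924
New assessed value = $1,338,098 × 0.779 = $1,042,378.342
Combined rate = 0.0032 + 0.01111 = 0.01431
Old tax = $1,387,987.924 × 0.01431 = $19,862.10719244
New tax = $1,042,378.342 × 0.01431 = $14,916.43407402
Reduction = $19,862.10719244 − $14,916.43407402 = $4,945.67311842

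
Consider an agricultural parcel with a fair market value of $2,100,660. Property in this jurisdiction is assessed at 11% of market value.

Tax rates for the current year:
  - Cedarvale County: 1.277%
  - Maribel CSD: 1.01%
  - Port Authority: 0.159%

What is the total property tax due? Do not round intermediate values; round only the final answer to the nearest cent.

$5,652.04

Assessed value = $2,100,660 × 0.11 = $231,072.6
Cedarvale County: $231,072.6 × 0.01277 = $2,950.797102
Maribel CSD: $231,072.6 × 0.0101 = $2,333.83326
Port Authority: $231,072.6 × 0.00159 = $367.405434
Total = $2,950.797102 + $2,333.83326 + $367.405434 = $5,652.035796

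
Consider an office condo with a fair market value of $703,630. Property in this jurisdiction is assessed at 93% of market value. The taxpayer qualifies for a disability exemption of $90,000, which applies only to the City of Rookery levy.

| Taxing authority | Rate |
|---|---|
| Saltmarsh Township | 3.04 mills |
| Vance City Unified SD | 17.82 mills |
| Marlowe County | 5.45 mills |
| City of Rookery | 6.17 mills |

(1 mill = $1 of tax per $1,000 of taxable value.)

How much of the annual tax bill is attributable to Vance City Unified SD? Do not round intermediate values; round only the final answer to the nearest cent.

$11,660.98

Assessed value = $703,630 × 0.93 = $654,375.9
Vance City Unified SD taxable value = $654,375.9 (exemption does not apply)
Vance City Unified SD levy = $654,375.9 × 0.01782 = $11,660.978538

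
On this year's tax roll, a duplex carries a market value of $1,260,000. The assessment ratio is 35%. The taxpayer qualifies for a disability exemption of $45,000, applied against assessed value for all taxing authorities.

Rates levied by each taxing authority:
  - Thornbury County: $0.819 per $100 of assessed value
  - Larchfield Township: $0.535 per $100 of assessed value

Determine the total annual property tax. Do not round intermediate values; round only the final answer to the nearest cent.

$5,361.84

Assessed value = $1,260,000 × 0.35 = $441,000
Taxable value = $441,000 − $45,000 = $396,000
Thornbury County: $396,000 × 0.00819 = $3,243.24
Larchfield Township: $396,000 × 0.00535 = $2,118.6
Total = $3,243.24 + $2,118.6 = $5,361.84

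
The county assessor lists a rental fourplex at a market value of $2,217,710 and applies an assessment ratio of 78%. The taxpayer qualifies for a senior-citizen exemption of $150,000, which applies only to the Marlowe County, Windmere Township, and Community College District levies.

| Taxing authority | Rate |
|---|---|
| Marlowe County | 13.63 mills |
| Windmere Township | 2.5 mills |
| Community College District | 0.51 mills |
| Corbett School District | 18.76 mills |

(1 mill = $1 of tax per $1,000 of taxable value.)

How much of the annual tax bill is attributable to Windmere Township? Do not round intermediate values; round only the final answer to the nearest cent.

$3,949.53

Assessed value = $2,217,710 × 0.78 = $1,729,813.8
Windmere Township taxable value = $1,729,813.8 − $150,000 = $1,579,813.8
Windmere Township levy = $1,579,813.8 × 0.0025 = $3,949.5345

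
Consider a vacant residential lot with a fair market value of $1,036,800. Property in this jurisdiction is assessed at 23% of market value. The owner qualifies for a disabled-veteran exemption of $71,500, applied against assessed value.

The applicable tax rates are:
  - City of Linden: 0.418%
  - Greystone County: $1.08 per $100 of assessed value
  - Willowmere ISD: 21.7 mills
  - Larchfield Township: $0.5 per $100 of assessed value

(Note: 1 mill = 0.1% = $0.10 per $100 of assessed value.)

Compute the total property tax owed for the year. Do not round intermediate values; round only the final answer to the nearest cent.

Assessed value = $1,036,800 × 0.23 = $238,464
Taxable value = $238,464 − $71,500 = $166,964
City of Linden: $166,964 × 0.00418 = $697.90952
Greystone County: $166,964 × 0.0108 = $1,803.2112
Willowmere ISD: $166,964 × 0.0217 = $3,623.1188
Larchfield Township: $166,964 × 0.005 = $834.82
Total = $6,959.05952

$6,959.06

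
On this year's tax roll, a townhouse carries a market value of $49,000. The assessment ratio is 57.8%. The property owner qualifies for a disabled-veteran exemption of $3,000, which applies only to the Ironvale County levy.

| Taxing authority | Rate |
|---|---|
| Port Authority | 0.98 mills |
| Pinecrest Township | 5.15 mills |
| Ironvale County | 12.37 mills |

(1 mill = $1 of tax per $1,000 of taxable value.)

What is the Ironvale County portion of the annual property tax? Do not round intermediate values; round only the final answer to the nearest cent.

Assessed value = $49,000 × 0.578 = $28,322
Ironvale County taxable value = $28,322 − $3,000 = $25,322
Ironvale County levy = $25,322 × 0.01237 = $313.23314

$313.23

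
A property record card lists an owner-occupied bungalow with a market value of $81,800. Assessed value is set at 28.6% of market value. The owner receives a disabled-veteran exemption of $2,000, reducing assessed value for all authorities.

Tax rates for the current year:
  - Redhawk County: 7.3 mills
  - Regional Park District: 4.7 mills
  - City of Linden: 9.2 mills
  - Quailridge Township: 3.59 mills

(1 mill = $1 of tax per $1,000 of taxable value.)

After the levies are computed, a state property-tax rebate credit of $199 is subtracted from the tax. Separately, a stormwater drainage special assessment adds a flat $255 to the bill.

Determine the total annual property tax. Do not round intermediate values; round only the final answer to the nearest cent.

Assessed value = $81,800 × 0.286 = $23,394.8
Taxable value = $23,394.8 − $2,000 = $21,394.8
Redhawk County: $21,394.8 × 0.0073 = $156.18204
Regional Park District: $21,394.8 × 0.0047 = $100.55556
City of Linden: $21,394.8 × 0.0092 = $196.83216
Quailridge Township: $21,394.8 × 0.00359 = $76.807332
Levies subtotal = $530.377092
After credit = $530.377092 − $199 = $331.377092
Total = $331.377092 + $255 = $586.377092

$586.38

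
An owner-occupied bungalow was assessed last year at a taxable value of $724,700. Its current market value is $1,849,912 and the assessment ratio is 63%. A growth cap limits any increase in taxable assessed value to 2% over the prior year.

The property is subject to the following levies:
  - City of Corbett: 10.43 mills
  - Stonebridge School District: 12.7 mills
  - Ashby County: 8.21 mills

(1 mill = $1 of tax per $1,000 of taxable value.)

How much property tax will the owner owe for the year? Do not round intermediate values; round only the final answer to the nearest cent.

Uncapped assessed value = $1,849,912 × 0.63 = $1,165,444.56
Cap limit = $724,700 × 1.02 = $739,194
Taxable assessed value = min($1,165,444.56, $739,194) = $739,194 (cap binds)
City of Corbett: $739,194 × 0.01043 = $7,709.79342
Stonebridge School District: $739,194 × 0.0127 = $9,387.7638
Ashby County: $739,194 × 0.00821 = $6,068.78274
Total = $23,166.33996

$23,166.34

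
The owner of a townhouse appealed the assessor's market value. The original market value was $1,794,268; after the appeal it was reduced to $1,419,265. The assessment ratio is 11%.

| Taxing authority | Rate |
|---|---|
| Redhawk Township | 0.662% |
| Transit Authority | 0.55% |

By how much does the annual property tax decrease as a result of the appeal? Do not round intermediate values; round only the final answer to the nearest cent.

Old assessed value = $1,794,268 × 0.11 = $197,369.48
New assessed value = $1,419,265 × 0.11 = $156,119.15
Combined rate = 0.00662 + 0.0055 = 0.01212
Old tax = $197,369.48 × 0.01212 = $2,392.1180976
New tax = $156,119.15 × 0.01212 = $1,892.164098
Reduction = $2,392.1180976 − $1,892.164098 = $499.9539996

$499.95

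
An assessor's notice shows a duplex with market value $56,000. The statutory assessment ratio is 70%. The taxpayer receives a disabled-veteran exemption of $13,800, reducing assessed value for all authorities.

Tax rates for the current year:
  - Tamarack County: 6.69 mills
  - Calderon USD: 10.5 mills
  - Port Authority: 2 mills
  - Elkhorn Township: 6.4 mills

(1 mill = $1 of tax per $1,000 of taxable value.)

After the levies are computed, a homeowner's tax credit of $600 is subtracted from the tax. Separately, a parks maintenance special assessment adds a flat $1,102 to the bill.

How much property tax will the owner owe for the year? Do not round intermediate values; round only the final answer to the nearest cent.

$1,151.99

Assessed value = $56,000 × 0.7 = $39,200
Taxable value = $39,200 − $13,800 = $25,400
Tamarack County: $25,400 × 0.00669 = $169.926
Calderon USD: $25,400 × 0.0105 = $266.7
Port Authority: $25,400 × 0.002 = $50.8
Elkhorn Township: $25,400 × 0.0064 = $162.56
Levies subtotal = $649.986
After credit = $649.986 − $600 = $49.986
Total = $49.986 + $1,102 = $1,151.986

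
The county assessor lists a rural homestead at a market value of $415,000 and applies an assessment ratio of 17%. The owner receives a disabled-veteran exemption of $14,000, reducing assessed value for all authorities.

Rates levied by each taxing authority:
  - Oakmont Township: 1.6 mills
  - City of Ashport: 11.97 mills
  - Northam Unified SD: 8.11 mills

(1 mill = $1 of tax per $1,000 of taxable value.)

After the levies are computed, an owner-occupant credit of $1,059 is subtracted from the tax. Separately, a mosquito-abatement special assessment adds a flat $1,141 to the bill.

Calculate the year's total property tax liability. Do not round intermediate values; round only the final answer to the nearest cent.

Assessed value = $415,000 × 0.17 = $70,550
Taxable value = $70,550 − $14,000 = $56,550
Oakmont Township: $56,550 × 0.0016 = $90.48
City of Ashport: $56,550 × 0.01197 = $676.9035
Northam Unified SD: $56,550 × 0.00811 = $458.6205
Levies subtotal = $1,226.004
After credit = $1,226.004 − $1,059 = $167.004
Total = $167.004 + $1,141 = $1,308.004

$1,308.00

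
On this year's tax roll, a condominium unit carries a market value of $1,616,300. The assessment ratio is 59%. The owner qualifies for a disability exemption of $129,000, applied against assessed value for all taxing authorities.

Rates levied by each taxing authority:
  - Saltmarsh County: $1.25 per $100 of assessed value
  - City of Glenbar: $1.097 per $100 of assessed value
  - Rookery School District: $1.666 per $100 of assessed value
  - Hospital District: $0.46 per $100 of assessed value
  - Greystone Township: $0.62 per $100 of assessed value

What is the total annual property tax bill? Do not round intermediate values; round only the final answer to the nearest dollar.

$41,998

Assessed value = $1,616,300 × 0.59 = $953,617
Taxable value = $953,617 − $129,000 = $824,617
Saltmarsh County: $824,617 × 0.0125 = $10,307.7125
City of Glenbar: $824,617 × 0.01097 = $9,046.04849
Rookery School District: $824,617 × 0.01666 = $13,738.11922
Hospital District: $824,617 × 0.0046 = $3,793.2382
Greystone Township: $824,617 × 0.0062 = $5,112.6254
Total = $10,307.7125 + $9,046.04849 + $13,738.11922 + $3,793.2382 + $5,112.6254 = $41,997.74381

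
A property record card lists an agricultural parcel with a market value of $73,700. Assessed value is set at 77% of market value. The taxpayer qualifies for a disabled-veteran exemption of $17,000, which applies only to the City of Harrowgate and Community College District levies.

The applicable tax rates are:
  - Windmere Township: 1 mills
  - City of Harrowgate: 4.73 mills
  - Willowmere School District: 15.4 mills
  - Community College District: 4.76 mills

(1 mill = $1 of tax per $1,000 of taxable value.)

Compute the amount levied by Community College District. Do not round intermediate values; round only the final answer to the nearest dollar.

$189

Assessed value = $73,700 × 0.77 = $56,749
Community College District taxable value = $56,749 − $17,000 = $39,749
Community College District levy = $39,749 × 0.00476 = $189.20524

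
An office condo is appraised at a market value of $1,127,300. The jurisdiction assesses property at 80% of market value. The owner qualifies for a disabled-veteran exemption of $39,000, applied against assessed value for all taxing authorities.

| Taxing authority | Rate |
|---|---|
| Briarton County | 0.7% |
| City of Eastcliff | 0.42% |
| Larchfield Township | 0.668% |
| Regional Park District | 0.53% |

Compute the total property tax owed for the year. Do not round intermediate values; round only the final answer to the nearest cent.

Assessed value = $1,127,300 × 0.8 = $901,840
Taxable value = $901,840 − $39,000 = $862,840
Briarton County: $862,840 × 0.007 = $6,039.88
City of Eastcliff: $862,840 × 0.0042 = $3,623.928
Larchfield Township: $862,840 × 0.00668 = $5,763.7712
Regional Park District: $862,840 × 0.0053 = $4,573.052
Total = $6,039.88 + $3,623.928 + $5,763.7712 + $4,573.052 = $20,000.6312

$20,000.63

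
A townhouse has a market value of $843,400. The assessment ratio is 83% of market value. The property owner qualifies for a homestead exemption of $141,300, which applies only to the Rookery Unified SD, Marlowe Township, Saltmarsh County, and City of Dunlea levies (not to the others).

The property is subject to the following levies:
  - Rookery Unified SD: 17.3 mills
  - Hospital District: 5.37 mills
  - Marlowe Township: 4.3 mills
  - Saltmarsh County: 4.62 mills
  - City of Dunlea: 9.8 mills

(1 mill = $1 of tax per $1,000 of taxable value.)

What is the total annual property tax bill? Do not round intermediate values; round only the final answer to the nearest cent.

$23,884.28

Assessed value = $843,400 × 0.83 = $700,022
Rookery Unified SD: ($700,022 − $141,300) × 0.0173 = $558,722 × 0.0173 = $9,665.8906
Hospital District: $700,022 × 0.00537 = $3,759.11814
Marlowe Township: ($700,022 − $141,300) × 0.0043 = $558,722 × 0.0043 = $2,402.5046
Saltmarsh County: ($700,022 − $141,300) × 0.00462 = $558,722 × 0.00462 = $2,581.29564
City of Dunlea: ($700,022 − $141,300) × 0.0098 = $558,722 × 0.0098 = $5,475.4756
Total = $23,884.28458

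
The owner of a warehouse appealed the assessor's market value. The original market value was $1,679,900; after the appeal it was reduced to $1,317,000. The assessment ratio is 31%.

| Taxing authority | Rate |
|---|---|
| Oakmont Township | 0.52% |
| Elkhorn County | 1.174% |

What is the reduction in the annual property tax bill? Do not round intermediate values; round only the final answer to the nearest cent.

$1,905.73

Old assessed value = $1,679,900 × 0.31 = $520,769
New assessed value = $1,317,000 × 0.31 = $408,270
Combined rate = 0.0052 + 0.01174 = 0.01694
Old tax = $520,769 × 0.01694 = $8,821.82686
New tax = $408,270 × 0.01694 = $6,916.0938
Reduction = $8,821.82686 − $6,916.0938 = $1,905.73306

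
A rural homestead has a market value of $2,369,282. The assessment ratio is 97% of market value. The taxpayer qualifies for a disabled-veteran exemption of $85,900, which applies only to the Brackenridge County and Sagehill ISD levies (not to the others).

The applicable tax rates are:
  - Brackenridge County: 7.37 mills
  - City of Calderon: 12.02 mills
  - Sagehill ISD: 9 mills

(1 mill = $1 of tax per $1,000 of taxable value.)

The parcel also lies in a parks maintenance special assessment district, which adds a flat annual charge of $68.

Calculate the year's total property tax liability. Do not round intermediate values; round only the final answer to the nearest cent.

Assessed value = $2,369,282 × 0.97 = $2,298,203.54
Brackenridge County: ($2,298,203.54 − $85,900) × 0.00737 = $2,212,303.54 × 0.00737 = $16,304.6770898
City of Calderon: $2,298,203.54 × 0.01202 = $27,624.4065508
Sagehill ISD: ($2,298,203.54 − $85,900) × 0.009 = $2,212,303.54 × 0.009 = $19,910.73186
Levies subtotal = $63,839.8155006
Total = $63,839.8155006 + $68 = $63,907.8155006

$63,907.82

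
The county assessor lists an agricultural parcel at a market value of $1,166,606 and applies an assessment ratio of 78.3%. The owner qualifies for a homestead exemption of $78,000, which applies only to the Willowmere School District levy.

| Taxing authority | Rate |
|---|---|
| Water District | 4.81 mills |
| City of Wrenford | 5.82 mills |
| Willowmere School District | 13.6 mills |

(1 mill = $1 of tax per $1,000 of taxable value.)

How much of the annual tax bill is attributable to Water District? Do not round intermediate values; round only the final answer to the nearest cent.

Assessed value = $1,166,606 × 0.783 = $913,452.498
Water District taxable value = $913,452.498 (exemption does not apply)
Water District levy = $913,452.498 × 0.00481 = $4,393.70651538

$4,393.71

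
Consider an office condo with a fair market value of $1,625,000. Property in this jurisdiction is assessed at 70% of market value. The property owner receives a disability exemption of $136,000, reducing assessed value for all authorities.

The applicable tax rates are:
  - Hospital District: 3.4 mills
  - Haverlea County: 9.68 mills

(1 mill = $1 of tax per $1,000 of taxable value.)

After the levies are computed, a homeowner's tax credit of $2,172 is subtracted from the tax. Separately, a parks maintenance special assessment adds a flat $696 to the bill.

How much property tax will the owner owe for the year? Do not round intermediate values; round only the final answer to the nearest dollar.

Assessed value = $1,625,000 × 0.7 = $1,137,500
Taxable value = $1,137,500 − $136,000 = $1,001,500
Hospital District: $1,001,500 × 0.0034 = $3,405.1
Haverlea County: $1,001,500 × 0.00968 = $9,694.52
Levies subtotal = $13,099.62
After credit = $13,099.62 − $2,172 = $10,927.62
Total = $10,927.62 + $696 = $11,623.62

$11,624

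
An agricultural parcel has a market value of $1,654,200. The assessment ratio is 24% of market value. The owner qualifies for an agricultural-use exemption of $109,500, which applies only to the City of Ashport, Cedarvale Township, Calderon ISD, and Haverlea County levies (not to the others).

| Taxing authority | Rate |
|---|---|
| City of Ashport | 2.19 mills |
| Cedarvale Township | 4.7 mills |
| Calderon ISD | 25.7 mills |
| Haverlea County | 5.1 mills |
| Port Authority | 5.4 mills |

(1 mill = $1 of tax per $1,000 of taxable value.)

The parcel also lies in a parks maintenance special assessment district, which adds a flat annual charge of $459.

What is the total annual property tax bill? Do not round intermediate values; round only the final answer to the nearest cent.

Assessed value = $1,654,200 × 0.24 = $397,008
City of Ashport: ($397,008 − $109,500) × 0.00219 = $287,508 × 0.00219 = $629.64252
Cedarvale Township: ($397,008 − $109,500) × 0.0047 = $287,508 × 0.0047 = $1,351.2876
Calderon ISD: ($397,008 − $109,500) × 0.0257 = $287,508 × 0.0257 = $7,388.9556
Haverlea County: ($397,008 − $109,500) × 0.0051 = $287,508 × 0.0051 = $1,466.2908
Port Authority: $397,008 × 0.0054 = $2,143.8432
Levies subtotal = $12,980.01972
Total = $12,980.01972 + $459 = $13,439.01972

$13,439.02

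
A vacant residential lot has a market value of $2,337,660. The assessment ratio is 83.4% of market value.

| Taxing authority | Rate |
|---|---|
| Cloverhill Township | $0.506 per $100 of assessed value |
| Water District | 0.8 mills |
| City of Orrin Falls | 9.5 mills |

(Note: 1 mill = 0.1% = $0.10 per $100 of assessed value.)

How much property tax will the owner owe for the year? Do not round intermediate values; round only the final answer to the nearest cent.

Assessed value = $2,337,660 × 0.834 = $1,949,608.44
Cloverhill Township: $1,949,608.44 × 0.00506 = $9,865.0187064
Water District: $1,949,608.44 × 0.0008 = $1,559.686752
City of Orrin Falls: $1,949,608.44 × 0.0095 = $18,521.28018
Total = $29,945.9856384

$29,945.99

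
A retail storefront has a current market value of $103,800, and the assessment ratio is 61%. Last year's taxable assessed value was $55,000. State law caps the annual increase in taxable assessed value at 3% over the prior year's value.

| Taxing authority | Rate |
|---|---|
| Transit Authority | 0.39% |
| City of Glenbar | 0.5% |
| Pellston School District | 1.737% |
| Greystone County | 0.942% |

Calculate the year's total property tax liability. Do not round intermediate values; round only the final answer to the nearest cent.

$2,021.84

Uncapped assessed value = $103,800 × 0.61 = $63,318
Cap limit = $55,000 × 1.03 = $56,650
Taxable assessed value = min($63,318, $56,650) = $56,650 (cap binds)
Transit Authority: $56,650 × 0.0039 = $220.935
City of Glenbar: $56,650 × 0.005 = $283.25
Pellston School District: $56,650 × 0.01737 = $984.0105
Greystone County: $56,650 × 0.00942 = $533.643
Total = $2,021.8385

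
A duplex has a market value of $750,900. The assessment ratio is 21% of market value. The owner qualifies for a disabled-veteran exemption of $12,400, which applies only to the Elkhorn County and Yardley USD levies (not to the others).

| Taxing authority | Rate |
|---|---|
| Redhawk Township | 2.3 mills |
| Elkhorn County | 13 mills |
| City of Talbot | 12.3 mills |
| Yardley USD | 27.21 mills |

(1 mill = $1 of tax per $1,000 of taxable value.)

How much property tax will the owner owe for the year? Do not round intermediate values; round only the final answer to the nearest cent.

$8,144.33

Assessed value = $750,900 × 0.21 = $157,689
Redhawk Township: $157,689 × 0.0023 = $362.6847
Elkhorn County: ($157,689 − $12,400) × 0.013 = $145,289 × 0.013 = $1,888.757
City of Talbot: $157,689 × 0.0123 = $1,939.5747
Yardley USD: ($157,689 − $12,400) × 0.02721 = $145,289 × 0.02721 = $3,953.31369
Total = $8,144.33009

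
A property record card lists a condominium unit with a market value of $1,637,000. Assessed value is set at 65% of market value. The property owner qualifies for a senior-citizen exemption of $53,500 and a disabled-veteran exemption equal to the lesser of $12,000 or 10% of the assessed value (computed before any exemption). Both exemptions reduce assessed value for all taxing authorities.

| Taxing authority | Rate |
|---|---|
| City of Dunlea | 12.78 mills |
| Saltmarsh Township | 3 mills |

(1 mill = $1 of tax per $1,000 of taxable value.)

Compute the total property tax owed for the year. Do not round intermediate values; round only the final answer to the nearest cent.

Assessed value = $1,637,000 × 0.65 = $1,064,050
Disabled-veteran exemption = min($12,000, 10% × $1,064,050) = min($12,000, $106,405) = $12,000 (dollar cap binds)
Taxable value = $1,064,050 − $53,500 − $12,000 = $998,550
City of Dunlea: $998,550 × 0.01278 = $12,761.469
Saltmarsh Township: $998,550 × 0.003 = $2,995.65
Total = $15,757.119

$15,757.12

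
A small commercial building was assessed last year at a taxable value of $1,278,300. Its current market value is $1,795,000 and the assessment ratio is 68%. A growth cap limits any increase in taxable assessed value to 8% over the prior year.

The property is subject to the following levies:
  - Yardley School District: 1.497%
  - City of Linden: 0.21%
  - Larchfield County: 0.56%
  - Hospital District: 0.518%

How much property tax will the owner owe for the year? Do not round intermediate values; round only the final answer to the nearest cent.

$33,993.71

Uncapped assessed value = $1,795,000 × 0.68 = $1,220,600
Cap limit = $1,278,300 × 1.08 = $1,380,564
Taxable assessed value = min($1,220,600, $1,380,564) = $1,220,600 (cap does not bind)
Yardley School District: $1,220,600 × 0.01497 = $18,272.382
City of Linden: $1,220,600 × 0.0021 = $2,563.26
Larchfield County: $1,220,600 × 0.0056 = $6,835.36
Hospital District: $1,220,600 × 0.00518 = $6,322.708
Total = $33,993.71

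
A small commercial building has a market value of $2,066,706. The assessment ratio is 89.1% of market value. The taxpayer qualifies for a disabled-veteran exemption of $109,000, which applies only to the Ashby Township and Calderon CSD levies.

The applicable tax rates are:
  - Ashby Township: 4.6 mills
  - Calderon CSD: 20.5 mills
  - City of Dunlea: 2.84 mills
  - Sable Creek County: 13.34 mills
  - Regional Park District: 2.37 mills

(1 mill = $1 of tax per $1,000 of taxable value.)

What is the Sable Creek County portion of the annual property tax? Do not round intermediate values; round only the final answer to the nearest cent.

Assessed value = $2,066,706 × 0.891 = $1,841,435.046
Sable Creek County taxable value = $1,841,435.046 (exemption does not apply)
Sable Creek County levy = $1,841,435.046 × 0.01334 = $24,564.74351364

$24,564.74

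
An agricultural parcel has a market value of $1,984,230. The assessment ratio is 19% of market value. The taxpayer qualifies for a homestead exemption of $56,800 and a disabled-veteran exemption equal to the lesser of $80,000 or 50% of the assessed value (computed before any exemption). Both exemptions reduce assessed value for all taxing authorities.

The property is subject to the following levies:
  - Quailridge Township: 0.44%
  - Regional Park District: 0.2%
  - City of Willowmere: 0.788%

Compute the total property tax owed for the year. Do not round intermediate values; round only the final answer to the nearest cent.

$3,430.11

Assessed value = $1,984,230 × 0.19 = $377,003.7
Disabled-veteran exemption = min($80,000, 50% × $377,003.7) = min($80,000, $188,501.85) = $80,000 (dollar cap binds)
Taxable value = $377,003.7 − $56,800 − $80,000 = $240,203.7
Quailridge Township: $240,203.7 × 0.0044 = $1,056.89628
Regional Park District: $240,203.7 × 0.002 = $480.4074
City of Willowmere: $240,203.7 × 0.00788 = $1,892.805156
Total = $3,430.108836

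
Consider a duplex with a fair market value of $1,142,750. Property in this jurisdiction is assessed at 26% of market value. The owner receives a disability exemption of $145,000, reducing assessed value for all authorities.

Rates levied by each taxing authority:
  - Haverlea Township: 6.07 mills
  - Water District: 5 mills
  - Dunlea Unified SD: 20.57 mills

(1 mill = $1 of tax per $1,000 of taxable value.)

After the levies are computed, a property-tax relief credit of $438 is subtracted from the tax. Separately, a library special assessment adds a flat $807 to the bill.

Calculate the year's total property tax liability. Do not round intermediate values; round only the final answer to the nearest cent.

$5,181.92

Assessed value = $1,142,750 × 0.26 = $297,115
Taxable value = $297,115 − $145,000 = $152,115
Haverlea Township: $152,115 × 0.00607 = $923.33805
Water District: $152,115 × 0.005 = $760.575
Dunlea Unified SD: $152,115 × 0.02057 = $3,129.00555
Levies subtotal = $4,812.9186
After credit = $4,812.9186 − $438 = $4,374.9186
Total = $4,374.9186 + $807 = $5,181.9186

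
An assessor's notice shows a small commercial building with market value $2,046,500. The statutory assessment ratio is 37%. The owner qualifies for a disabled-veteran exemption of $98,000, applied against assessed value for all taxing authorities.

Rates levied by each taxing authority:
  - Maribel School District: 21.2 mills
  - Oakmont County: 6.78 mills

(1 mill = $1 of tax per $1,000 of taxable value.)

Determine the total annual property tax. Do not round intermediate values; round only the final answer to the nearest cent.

Assessed value = $2,046,500 × 0.37 = $757,205
Taxable value = $757,205 − $98,000 = $659,205
Maribel School District: $659,205 × 0.0212 = $13,975.146
Oakmont County: $659,205 × 0.00678 = $4,469.4099
Total = $13,975.146 + $4,469.4099 = $18,444.5559

$18,444.56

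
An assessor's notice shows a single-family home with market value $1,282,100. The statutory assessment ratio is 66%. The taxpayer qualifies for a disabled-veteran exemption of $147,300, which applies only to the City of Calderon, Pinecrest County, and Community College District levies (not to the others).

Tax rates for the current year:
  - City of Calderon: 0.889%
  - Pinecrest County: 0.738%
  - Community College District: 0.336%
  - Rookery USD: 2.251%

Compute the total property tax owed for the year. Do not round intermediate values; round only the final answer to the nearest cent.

$32,766.78

Assessed value = $1,282,100 × 0.66 = $846,186
City of Calderon: ($846,186 − $147,300) × 0.00889 = $698,886 × 0.00889 = $6,213.09654
Pinecrest County: ($846,186 − $147,300) × 0.00738 = $698,886 × 0.00738 = $5,157.77868
Community College District: ($846,186 − $147,300) × 0.00336 = $698,886 × 0.00336 = $2,348.25696
Rookery USD: $846,186 × 0.02251 = $19,047.64686
Total = $32,766.77904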